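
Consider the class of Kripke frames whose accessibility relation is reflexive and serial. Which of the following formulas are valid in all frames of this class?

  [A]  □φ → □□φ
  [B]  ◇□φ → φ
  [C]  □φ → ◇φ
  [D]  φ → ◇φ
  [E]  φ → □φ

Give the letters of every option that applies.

C, D

(A) □φ → □□φ is axiom 4, which corresponds to transitivity. Such an R need not be transitive — not valid.
(B) the dual of axiom B: valid iff R is symmetric. Such an R need not be symmetric — not valid.
(C) axiom D: valid iff R is serial. Every such R is serial — valid.
(D) φ → ◇φ is the dual of axiom T, which corresponds to reflexivity. Every such R is reflexive — valid.
(E) φ → □φ is equivalent to ◇p→p; it holds exactly when R ⊆ identity. Such an R need not be a subset of the identity — not valid.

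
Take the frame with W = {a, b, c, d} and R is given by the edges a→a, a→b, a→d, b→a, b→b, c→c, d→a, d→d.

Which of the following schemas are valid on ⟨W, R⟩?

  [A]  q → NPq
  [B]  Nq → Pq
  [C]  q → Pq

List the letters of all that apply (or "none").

R is reflexive: each world relates to itself.
R is symmetric: every R-edge is matched by its reverse.
R is serial: every world has an R-successor.
(A) axiom B: valid iff R is symmetric. R is symmetric — valid.
(B) axiom D: valid iff R is serial. R is serial — valid.
(C) q → Pq is the dual of axiom T, which corresponds to reflexivity. R is reflexive — valid.

A, B, C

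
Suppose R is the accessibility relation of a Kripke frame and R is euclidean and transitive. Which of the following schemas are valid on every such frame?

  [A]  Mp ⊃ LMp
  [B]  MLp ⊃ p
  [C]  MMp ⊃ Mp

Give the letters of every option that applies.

A, C

(A) Mp ⊃ LMp is axiom 5; it is valid on a frame exactly when R is euclidean. Every such R is euclidean, so valid.
(B) MLp ⊃ p is the dual of axiom B, which corresponds to symmetry. Such an R need not be symmetric — not valid.
(C) MMp ⊃ Mp is the dual of axiom 4, which corresponds to transitivity. Every such R is transitive — valid.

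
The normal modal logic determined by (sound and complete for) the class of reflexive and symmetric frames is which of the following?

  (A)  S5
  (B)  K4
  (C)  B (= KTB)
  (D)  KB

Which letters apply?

C

(A) S5 is determined by the class of reflexive, symmetric, and transitive frames.
(B) K4 is determined by the class of transitive frames.
(C) B (= KTB) is determined by exactly this class.
(D) KB is determined by the class of symmetric frames.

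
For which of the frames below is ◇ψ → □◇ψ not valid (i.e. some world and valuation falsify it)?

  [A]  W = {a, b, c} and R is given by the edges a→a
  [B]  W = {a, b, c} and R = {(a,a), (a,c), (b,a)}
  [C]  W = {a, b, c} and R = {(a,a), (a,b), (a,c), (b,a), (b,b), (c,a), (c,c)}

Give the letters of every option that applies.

B, C

The schema ◇ψ → □◇ψ is axiom 5; it is valid on a frame iff R is euclidean.
(A) R is euclidean (any two R-successors of the same world are R-related), so the schema is valid here.
(B) R is not euclidean (a R c and a R a but not c R a), so the schema fails here.
(C) R is not euclidean (a R b and a R c but not b R c), so the schema fails here.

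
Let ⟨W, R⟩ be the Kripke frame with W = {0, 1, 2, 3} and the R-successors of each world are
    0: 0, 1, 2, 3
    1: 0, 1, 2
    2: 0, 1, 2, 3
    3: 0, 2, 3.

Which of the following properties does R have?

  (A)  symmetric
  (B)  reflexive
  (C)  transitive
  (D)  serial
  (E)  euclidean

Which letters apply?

(A) symmetric: every R-edge is matched by its reverse.
(B) reflexive: each world relates to itself.
(C) not transitive: 1 R 0 and 0 R 3 but not 1 R 3.
(D) serial: every world has an R-successor.
(E) not euclidean: 0 R 1 and 0 R 3 but not 1 R 3.

A, B, D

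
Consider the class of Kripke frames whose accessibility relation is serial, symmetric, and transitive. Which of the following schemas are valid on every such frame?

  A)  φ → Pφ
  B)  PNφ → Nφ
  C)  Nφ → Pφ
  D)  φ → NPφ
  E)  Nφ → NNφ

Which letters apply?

A serial symmetric transitive relation is reflexive (take any v with uRv; symmetry gives vRu and transitivity gives uRu), hence an equivalence relation.
(A) the dual of axiom T: valid iff R is reflexive. Every such R is reflexive — valid.
(B) PNφ → Nφ is the dual of axiom 5; it is valid on a frame exactly when R is euclidean. Every such R is euclidean, so valid.
(C) Nφ → Pφ is axiom D, which corresponds to seriality. Every such R is serial — valid.
(D) φ → NPφ is axiom B; it is valid on a frame exactly when R is symmetric. Every such R is symmetric, so valid.
(E) axiom 4: valid iff R is transitive. Every such R is transitive — valid.

A, B, C, D, E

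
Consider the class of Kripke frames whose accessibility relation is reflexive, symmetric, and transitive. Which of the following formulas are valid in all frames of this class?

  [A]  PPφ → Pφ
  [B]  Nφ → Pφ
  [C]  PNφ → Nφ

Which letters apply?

A relation that is reflexive, symmetric, and transitive is also euclidean and serial.
(A) the dual of axiom 4: valid iff R is transitive. Every such R is transitive — valid.
(B) Nφ → Pφ (axiom D) characterises the serial frames. Every such R is serial — valid.
(C) PNφ → Nφ (the dual of axiom 5) characterises the euclidean frames. Every such R is euclidean — valid.

A, B, C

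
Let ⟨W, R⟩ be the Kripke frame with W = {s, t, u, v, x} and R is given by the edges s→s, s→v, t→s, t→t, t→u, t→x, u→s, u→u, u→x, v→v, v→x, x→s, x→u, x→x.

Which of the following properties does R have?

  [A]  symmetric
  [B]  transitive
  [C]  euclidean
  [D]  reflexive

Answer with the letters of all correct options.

(A) not symmetric: s R v but not v R s.
(B) not transitive: s R v and v R x but not s R x.
(C) not euclidean: s R v and s R s but not v R s.
(D) reflexive: each world relates to itself.

D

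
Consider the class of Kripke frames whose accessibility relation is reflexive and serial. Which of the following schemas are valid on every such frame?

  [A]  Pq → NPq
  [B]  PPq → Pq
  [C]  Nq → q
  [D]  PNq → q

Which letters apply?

C

(A) Pq → NPq is axiom 5, which corresponds to the euclidean property. Such an R need not be euclidean — not valid.
(B) PPq → Pq is the dual of axiom 4, which corresponds to transitivity. Such an R need not be transitive — not valid.
(C) Nq → q is axiom T; it is valid on a frame exactly when R is reflexive. Every such R is reflexive, so valid.
(D) PNq → q (the dual of axiom B) characterises the symmetric frames. Such an R need not be symmetric — not valid.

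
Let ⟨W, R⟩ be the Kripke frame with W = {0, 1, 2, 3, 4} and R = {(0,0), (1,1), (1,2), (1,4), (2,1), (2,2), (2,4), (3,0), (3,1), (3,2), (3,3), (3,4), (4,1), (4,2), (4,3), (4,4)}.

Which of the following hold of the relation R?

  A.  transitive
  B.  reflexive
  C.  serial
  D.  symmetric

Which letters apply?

B, C

(A) not transitive: 1 R 4 and 4 R 3 but not 1 R 3.
(B) reflexive: each world relates to itself.
(C) serial: every world has an R-successor.
(D) not symmetric: 3 R 0 but not 0 R 3.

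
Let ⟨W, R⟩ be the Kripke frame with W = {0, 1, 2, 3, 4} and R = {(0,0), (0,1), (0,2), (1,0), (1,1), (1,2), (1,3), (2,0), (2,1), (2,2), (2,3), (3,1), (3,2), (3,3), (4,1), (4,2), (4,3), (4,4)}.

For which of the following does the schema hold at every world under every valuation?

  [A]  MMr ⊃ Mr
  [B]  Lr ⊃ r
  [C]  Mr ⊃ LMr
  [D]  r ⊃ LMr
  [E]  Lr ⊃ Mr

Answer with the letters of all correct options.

R is reflexive: each world relates to itself.
R is not symmetric: 4 R 1 but not 1 R 4.
R is not transitive: 0 R 1 and 1 R 3 but not 0 R 3.
R is not euclidean: 1 R 0 and 1 R 3 but not 0 R 3.
R is serial: every world has an R-successor.
(A) MMr ⊃ Mr is the dual of axiom 4; it is valid on a frame exactly when R is transitive. R is not transitive, so not valid.
(B) Lr ⊃ r is axiom T, which corresponds to reflexivity. R is reflexive — valid.
(C) Mr ⊃ LMr is axiom 5, which corresponds to the euclidean property. R is not euclidean — not valid.
(D) axiom B: valid iff R is symmetric. R is not symmetric — not valid.
(E) Lr ⊃ Mr is axiom D; it is valid on a frame exactly when R is serial. R is serial, so valid.

B, E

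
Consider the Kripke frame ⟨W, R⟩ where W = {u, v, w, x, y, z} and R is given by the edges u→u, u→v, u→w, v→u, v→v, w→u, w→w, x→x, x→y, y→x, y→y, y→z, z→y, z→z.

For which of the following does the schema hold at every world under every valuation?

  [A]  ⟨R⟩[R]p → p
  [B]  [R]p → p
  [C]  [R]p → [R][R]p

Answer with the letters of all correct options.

R is reflexive: each world relates to itself.
R is symmetric: every R-edge is matched by its reverse.
R is not transitive: v R u and u R w but not v R w.
(A) ⟨R⟩[R]p → p is the dual of axiom B; it is valid on a frame exactly when R is symmetric. R is symmetric, so valid.
(B) axiom T: valid iff R is reflexive. R is reflexive — valid.
(C) axiom 4: valid iff R is transitive. R is not transitive — not valid.

A, B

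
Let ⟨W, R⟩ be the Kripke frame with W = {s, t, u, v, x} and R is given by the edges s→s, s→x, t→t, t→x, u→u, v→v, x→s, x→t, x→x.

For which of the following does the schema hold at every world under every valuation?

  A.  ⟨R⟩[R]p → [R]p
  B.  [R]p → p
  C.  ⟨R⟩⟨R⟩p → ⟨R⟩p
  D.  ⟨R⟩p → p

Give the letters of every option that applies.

R is reflexive: each world relates to itself.
R is not transitive: s R x and x R t but not s R t.
R is not euclidean: x R s and x R t but not s R t.
R is not a subset of the identity: s R x with s ≠ x.
(A) ⟨R⟩[R]p → [R]p is the dual of axiom 5; it is valid on a frame exactly when R is euclidean. R is not euclidean, so not valid.
(B) axiom T: valid iff R is reflexive. R is reflexive — valid.
(C) the dual of axiom 4: valid iff R is transitive. R is not transitive — not valid.
(D) ⟨R⟩p → p (the converse of T) corresponds to R being a subset of the identity. Here R ⊄ identity, so not valid.

B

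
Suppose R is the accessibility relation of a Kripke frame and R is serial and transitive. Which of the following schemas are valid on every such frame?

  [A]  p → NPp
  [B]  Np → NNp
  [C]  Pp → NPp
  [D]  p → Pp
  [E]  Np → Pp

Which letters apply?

(A) p → NPp is axiom B; it is valid on a frame exactly when R is symmetric. Such an R need not be symmetric, so not valid.
(B) Np → NNp is axiom 4; it is valid on a frame exactly when R is transitive. Every such R is transitive, so valid.
(C) Pp → NPp is axiom 5; it is valid on a frame exactly when R is euclidean. Such an R need not be euclidean, so not valid.
(D) the dual of axiom T: valid iff R is reflexive. Such an R need not be reflexive — not valid.
(E) Np → Pp (axiom D) characterises the serial frames. Every such R is serial — valid.

B, E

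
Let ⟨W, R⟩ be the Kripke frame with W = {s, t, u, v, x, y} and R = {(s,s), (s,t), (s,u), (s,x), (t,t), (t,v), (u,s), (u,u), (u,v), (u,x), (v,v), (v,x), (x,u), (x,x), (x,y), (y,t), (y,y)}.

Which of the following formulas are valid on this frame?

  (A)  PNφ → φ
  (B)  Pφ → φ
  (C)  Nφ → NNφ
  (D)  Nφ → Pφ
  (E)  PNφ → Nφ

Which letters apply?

R is not symmetric: s R t but not t R s.
R is not transitive: s R t and t R v but not s R v.
R is not euclidean: s R t and s R s but not t R s.
R is serial: every world has an R-successor.
R is not a subset of the identity: s R t with s ≠ t.
(A) PNφ → φ is the dual of axiom B; it is valid on a frame exactly when R is symmetric. R is not symmetric, so not valid.
(B) Pφ → φ (the converse of T) corresponds to R being a subset of the identity. Here R ⊄ identity, so not valid.
(C) axiom 4: valid iff R is transitive. R is not transitive — not valid.
(D) axiom D: valid iff R is serial. R is serial — valid.
(E) PNφ → Nφ is the dual of axiom 5, which corresponds to the euclidean property. R is not euclidean — not valid.

D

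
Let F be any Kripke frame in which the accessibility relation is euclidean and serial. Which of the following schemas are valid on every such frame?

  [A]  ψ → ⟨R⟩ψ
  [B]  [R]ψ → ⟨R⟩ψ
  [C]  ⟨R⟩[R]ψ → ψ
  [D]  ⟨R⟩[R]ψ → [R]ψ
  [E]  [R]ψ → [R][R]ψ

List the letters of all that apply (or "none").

B, D

(A) the dual of axiom T: valid iff R is reflexive. Such an R need not be reflexive — not valid.
(B) axiom D: valid iff R is serial. Every such R is serial — valid.
(C) ⟨R⟩[R]ψ → ψ is the dual of axiom B; it is valid on a frame exactly when R is symmetric. Such an R need not be symmetric, so not valid.
(D) ⟨R⟩[R]ψ → [R]ψ (the dual of axiom 5) characterises the euclidean frames. Every such R is euclidean — valid.
(E) [R]ψ → [R][R]ψ (axiom 4) characterises the transitive frames. Such an R need not be transitive — not valid.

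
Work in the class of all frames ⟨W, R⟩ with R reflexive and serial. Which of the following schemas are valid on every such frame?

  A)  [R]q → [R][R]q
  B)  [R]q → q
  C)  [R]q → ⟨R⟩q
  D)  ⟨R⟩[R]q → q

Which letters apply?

(A) [R]q → [R][R]q is axiom 4; it is valid on a frame exactly when R is transitive. Such an R need not be transitive, so not valid.
(B) axiom T: valid iff R is reflexive. Every such R is reflexive — valid.
(C) axiom D: valid iff R is serial. Every such R is serial — valid.
(D) ⟨R⟩[R]q → q (the dual of axiom B) characterises the symmetric frames. Such an R need not be symmetric — not valid.

B, C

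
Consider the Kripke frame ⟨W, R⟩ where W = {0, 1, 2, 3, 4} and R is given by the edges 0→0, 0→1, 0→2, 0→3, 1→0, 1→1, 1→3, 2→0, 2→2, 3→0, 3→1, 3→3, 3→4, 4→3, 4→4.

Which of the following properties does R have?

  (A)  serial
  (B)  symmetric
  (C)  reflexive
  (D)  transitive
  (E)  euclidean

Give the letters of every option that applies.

(A) serial: every world has an R-successor.
(B) symmetric: every R-edge is matched by its reverse.
(C) reflexive: each world relates to itself.
(D) not transitive: 0 R 3 and 3 R 4 but not 0 R 4.
(E) not euclidean: 0 R 1 and 0 R 2 but not 1 R 2.

A, B, C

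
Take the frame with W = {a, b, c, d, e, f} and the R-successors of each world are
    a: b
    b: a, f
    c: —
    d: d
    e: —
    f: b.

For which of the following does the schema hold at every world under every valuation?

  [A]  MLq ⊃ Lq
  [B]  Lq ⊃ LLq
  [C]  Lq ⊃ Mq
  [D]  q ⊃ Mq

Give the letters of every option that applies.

none

R is not reflexive: not a R a.
R is not transitive: a R b and b R a but not a R a.
R is not euclidean: b R a and b R f but not a R f.
R is not serial: c has no R-successor.
(A) MLq ⊃ Lq is the dual of axiom 5, which corresponds to the euclidean property. R is not euclidean — not valid.
(B) Lq ⊃ LLq (axiom 4) characterises the transitive frames. R is not transitive — not valid.
(C) Lq ⊃ Mq is axiom D, which corresponds to seriality. R is not serial — not valid.
(D) the dual of axiom T: valid iff R is reflexive. R is not reflexive — not valid.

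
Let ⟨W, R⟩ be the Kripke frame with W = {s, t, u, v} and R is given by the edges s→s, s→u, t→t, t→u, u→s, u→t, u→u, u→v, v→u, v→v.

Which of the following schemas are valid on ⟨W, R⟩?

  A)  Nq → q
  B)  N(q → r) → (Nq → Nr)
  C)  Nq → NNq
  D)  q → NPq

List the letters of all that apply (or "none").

A, B, D

R is reflexive: each world relates to itself.
R is symmetric: every R-edge is matched by its reverse.
R is not transitive: s R u and u R t but not s R t.
(A) Nq → q is axiom T, which corresponds to reflexivity. R is reflexive — valid.
(B) this is just K, valid on every normal frame.
(C) axiom 4: valid iff R is transitive. R is not transitive — not valid.
(D) q → NPq is axiom B, which corresponds to symmetry. R is symmetric — valid.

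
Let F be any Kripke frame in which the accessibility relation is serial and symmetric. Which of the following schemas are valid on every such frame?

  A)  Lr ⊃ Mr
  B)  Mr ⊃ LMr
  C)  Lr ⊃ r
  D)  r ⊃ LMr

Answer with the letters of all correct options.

A, D

(A) Lr ⊃ Mr is axiom D; it is valid on a frame exactly when R is serial. Every such R is serial, so valid.
(B) axiom 5: valid iff R is euclidean. Such an R need not be euclidean — not valid.
(C) Lr ⊃ r is axiom T; it is valid on a frame exactly when R is reflexive. Such an R need not be reflexive, so not valid.
(D) axiom B: valid iff R is symmetric. Every such R is symmetric — valid.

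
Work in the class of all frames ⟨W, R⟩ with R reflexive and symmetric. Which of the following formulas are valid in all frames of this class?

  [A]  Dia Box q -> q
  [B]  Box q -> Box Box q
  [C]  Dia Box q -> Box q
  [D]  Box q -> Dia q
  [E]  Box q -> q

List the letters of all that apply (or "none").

Reflexive relations are serial.
(A) Dia Box q -> q (the dual of axiom B) characterises the symmetric frames. Every such R is symmetric — valid.
(B) Box q -> Box Box q (axiom 4) characterises the transitive frames. Such an R need not be transitive — not valid.
(C) Dia Box q -> Box q is the dual of axiom 5, which corresponds to the euclidean property. Such an R need not be euclidean — not valid.
(D) Box q -> Dia q is axiom D, which corresponds to seriality. Every such R is serial — valid.
(E) Box q -> q (axiom T) characterises the reflexive frames. Every such R is reflexive — valid.

A, D, E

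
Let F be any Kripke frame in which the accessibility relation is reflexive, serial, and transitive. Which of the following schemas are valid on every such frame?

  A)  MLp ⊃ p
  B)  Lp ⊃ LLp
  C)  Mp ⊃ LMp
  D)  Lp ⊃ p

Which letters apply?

B, D

(A) MLp ⊃ p (the dual of axiom B) characterises the symmetric frames. Such an R need not be symmetric — not valid.
(B) Lp ⊃ LLp is axiom 4, which corresponds to transitivity. Every such R is transitive — valid.
(C) Mp ⊃ LMp is axiom 5; it is valid on a frame exactly when R is euclidean. Such an R need not be euclidean, so not valid.
(D) Lp ⊃ p is axiom T; it is valid on a frame exactly when R is reflexive. Every such R is reflexive, so valid.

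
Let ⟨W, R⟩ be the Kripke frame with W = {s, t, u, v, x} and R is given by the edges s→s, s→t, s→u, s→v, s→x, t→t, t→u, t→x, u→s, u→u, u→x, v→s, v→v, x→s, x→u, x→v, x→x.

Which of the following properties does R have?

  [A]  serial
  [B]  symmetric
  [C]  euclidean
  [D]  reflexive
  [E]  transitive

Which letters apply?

A, D

(A) serial: every world has an R-successor.
(B) not symmetric: s R t but not t R s.
(C) not euclidean: s R t and s R s but not t R s.
(D) reflexive: each world relates to itself.
(E) not transitive: t R u and u R s but not t R s.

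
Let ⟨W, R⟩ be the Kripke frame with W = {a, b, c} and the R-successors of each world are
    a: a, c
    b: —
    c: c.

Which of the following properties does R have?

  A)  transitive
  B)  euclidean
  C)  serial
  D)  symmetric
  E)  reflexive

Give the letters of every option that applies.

A

(A) transitive: R is closed under composition.
(B) not euclidean: a R c and a R a but not c R a.
(C) not serial: b has no R-successor.
(D) not symmetric: a R c but not c R a.
(E) not reflexive: not b R b.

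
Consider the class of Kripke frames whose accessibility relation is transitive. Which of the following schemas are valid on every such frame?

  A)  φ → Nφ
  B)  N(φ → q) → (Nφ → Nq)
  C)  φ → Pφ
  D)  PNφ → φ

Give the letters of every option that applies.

(A) φ → Nφ is valid only on frames where every R-edge is a self-loop. Such an R need not be a subset of the identity — not valid.
(B) this is just K, valid on every normal frame.
(C) φ → Pφ (the dual of axiom T) characterises the reflexive frames. Such an R need not be reflexive — not valid.
(D) PNφ → φ (the dual of axiom B) characterises the symmetric frames. Such an R need not be symmetric — not valid.

B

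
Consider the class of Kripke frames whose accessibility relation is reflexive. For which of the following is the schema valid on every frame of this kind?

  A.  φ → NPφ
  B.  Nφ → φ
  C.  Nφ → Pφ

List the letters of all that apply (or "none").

B, C

A reflexive relation is serial.
(A) φ → NPφ (axiom B) characterises the symmetric frames. Such an R need not be symmetric — not valid.
(B) Nφ → φ (axiom T) characterises the reflexive frames. Every such R is reflexive — valid.
(C) axiom D: valid iff R is serial. Every such R is serial — valid.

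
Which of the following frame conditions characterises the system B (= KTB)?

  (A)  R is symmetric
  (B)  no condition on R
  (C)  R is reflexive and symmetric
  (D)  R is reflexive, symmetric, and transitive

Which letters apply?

(A) this class determines KB, not B (= KTB).
(B) this class determines K, not B (= KTB).
(C) B (= KTB) is sound and complete for exactly this class.
(D) this class determines S5, not B (= KTB).

C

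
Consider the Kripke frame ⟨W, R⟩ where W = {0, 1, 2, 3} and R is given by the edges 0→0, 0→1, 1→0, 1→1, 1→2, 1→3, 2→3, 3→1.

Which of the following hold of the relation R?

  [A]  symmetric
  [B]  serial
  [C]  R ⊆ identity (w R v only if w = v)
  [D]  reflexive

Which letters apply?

(A) not symmetric: 1 R 2 but not 2 R 1.
(B) serial: every world has an R-successor.
(C) not ⊆ identity: 0 R 1 with 0 ≠ 1.
(D) not reflexive: not 2 R 2.

B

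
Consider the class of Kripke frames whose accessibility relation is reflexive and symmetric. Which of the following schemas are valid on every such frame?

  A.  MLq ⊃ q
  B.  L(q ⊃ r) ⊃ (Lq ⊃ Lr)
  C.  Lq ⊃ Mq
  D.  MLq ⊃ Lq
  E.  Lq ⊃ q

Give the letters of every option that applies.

Reflexive relations are serial.
(A) MLq ⊃ q is the dual of axiom B, which corresponds to symmetry. Every such R is symmetric — valid.
(B) L(q ⊃ r) ⊃ (Lq ⊃ Lr) is the K axiom; it holds on all frames — valid.
(C) Lq ⊃ Mq is axiom D, which corresponds to seriality. Every such R is serial — valid.
(D) MLq ⊃ Lq (the dual of axiom 5) characterises the euclidean frames. Such an R need not be euclidean — not valid.
(E) Lq ⊃ q is axiom T; it is valid on a frame exactly when R is reflexive. Every such R is reflexive, so valid.

A, B, C, E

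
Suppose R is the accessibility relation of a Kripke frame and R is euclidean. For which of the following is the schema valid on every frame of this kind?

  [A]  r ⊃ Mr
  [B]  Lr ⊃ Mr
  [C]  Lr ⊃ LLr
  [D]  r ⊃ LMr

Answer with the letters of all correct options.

(A) r ⊃ Mr is the dual of axiom T; it is valid on a frame exactly when R is reflexive. Such an R need not be reflexive, so not valid.
(B) Lr ⊃ Mr is axiom D; it is valid on a frame exactly when R is serial. Such an R need not be serial, so not valid.
(C) Lr ⊃ LLr is axiom 4; it is valid on a frame exactly when R is transitive. Such an R need not be transitive, so not valid.
(D) r ⊃ LMr is axiom B, which corresponds to symmetry. Such an R need not be symmetric — not valid.

none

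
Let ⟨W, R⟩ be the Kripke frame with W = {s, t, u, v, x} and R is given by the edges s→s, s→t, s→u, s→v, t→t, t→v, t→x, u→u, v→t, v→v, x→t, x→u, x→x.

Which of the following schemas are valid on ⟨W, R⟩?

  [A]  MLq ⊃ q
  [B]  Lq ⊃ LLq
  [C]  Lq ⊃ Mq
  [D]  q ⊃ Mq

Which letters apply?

R is reflexive: each world relates to itself.
R is not symmetric: s R t but not t R s.
R is not transitive: s R t and t R x but not s R x.
R is serial: every world has an R-successor.
(A) MLq ⊃ q (the dual of axiom B) characterises the symmetric frames. R is not symmetric — not valid.
(B) Lq ⊃ LLq is axiom 4; it is valid on a frame exactly when R is transitive. R is not transitive, so not valid.
(C) Lq ⊃ Mq (axiom D) characterises the serial frames. R is serial — valid.
(D) q ⊃ Mq is the dual of axiom T, which corresponds to reflexivity. R is reflexive — valid.

C, D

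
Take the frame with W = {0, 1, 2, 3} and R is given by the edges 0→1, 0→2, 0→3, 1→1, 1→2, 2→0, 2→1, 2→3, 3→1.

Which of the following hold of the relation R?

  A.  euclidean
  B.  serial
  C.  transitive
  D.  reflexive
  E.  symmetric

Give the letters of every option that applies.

(A) not euclidean: 0 R 1 and 0 R 3 but not 1 R 3.
(B) serial: every world has an R-successor.
(C) not transitive: 0 R 2 and 2 R 0 but not 0 R 0.
(D) not reflexive: not 0 R 0.
(E) not symmetric: 0 R 1 but not 1 R 0.

B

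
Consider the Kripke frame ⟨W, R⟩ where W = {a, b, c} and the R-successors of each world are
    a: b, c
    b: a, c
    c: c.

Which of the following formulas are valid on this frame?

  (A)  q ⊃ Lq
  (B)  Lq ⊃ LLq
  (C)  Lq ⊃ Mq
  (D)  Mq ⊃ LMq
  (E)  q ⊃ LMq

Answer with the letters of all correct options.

R is not symmetric: a R c but not c R a.
R is not transitive: a R b and b R a but not a R a.
R is not euclidean: a R c and a R b but not c R b.
R is serial: every world has an R-successor.
R is not a subset of the identity: a R b with a ≠ b.
(A) q ⊃ Lq is valid only on frames where every R-edge is a self-loop. Here R ⊄ identity — not valid.
(B) Lq ⊃ LLq (axiom 4) characterises the transitive frames. R is not transitive — not valid.
(C) Lq ⊃ Mq is axiom D; it is valid on a frame exactly when R is serial. R is serial, so valid.
(D) Mq ⊃ LMq is axiom 5, which corresponds to the euclidean property. R is not euclidean — not valid.
(E) q ⊃ LMq (axiom B) characterises the symmetric frames. R is not symmetric — not valid.

C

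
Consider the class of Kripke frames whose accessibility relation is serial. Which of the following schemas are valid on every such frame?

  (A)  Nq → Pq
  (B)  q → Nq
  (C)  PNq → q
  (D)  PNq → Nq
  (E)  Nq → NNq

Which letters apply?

(A) Nq → Pq is axiom D; it is valid on a frame exactly when R is serial. Every such R is serial, so valid.
(B) q → Nq is equivalent to ◇p→p; it holds exactly when R ⊆ identity. Such an R need not be a subset of the identity — not valid.
(C) PNq → q is the dual of axiom B; it is valid on a frame exactly when R is symmetric. Such an R need not be symmetric, so not valid.
(D) PNq → Nq (the dual of axiom 5) characterises the euclidean frames. Such an R need not be euclidean — not valid.
(E) axiom 4: valid iff R is transitive. Such an R need not be transitive — not valid.

A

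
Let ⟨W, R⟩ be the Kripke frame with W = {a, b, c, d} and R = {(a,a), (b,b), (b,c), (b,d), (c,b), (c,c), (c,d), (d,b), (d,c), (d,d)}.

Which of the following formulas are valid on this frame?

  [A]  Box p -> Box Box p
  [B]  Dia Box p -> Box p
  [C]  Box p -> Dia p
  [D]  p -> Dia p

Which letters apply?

A, B, C, D

R is reflexive: each world relates to itself.
R is transitive: R is closed under composition.
R is euclidean: any two R-successors of the same world are R-related.
R is serial: every world has an R-successor.
(A) Box p -> Box Box p is axiom 4, which corresponds to transitivity. R is transitive — valid.
(B) Dia Box p -> Box p is the dual of axiom 5; it is valid on a frame exactly when R is euclidean. R is euclidean, so valid.
(C) axiom D: valid iff R is serial. R is serial — valid.
(D) p -> Dia p (the dual of axiom T) characterises the reflexive frames. R is reflexive — valid.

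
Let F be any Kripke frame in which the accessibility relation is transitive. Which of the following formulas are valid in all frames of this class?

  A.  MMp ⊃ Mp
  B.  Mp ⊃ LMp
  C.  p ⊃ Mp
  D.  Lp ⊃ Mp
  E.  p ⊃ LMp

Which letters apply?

A

(A) MMp ⊃ Mp (the dual of axiom 4) characterises the transitive frames. Every such R is transitive — valid.
(B) Mp ⊃ LMp (axiom 5) characterises the euclidean frames. Such an R need not be euclidean — not valid.
(C) the dual of axiom T: valid iff R is reflexive. Such an R need not be reflexive — not valid.
(D) Lp ⊃ Mp is axiom D; it is valid on a frame exactly when R is serial. Such an R need not be serial, so not valid.
(E) p ⊃ LMp (axiom B) characterises the symmetric frames. Such an R need not be symmetric — not valid.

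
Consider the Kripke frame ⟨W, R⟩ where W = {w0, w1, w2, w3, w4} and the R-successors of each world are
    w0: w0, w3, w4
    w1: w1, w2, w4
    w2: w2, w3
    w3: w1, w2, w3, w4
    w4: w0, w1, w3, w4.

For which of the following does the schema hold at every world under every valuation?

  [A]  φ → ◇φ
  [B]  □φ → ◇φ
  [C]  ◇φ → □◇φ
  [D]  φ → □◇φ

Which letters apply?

A, B

R is reflexive: each world relates to itself.
R is not symmetric: w0 R w3 but not w3 R w0.
R is not euclidean: w0 R w3 and w0 R w0 but not w3 R w0.
R is serial: every world has an R-successor.
(A) the dual of axiom T: valid iff R is reflexive. R is reflexive — valid.
(B) axiom D: valid iff R is serial. R is serial — valid.
(C) axiom 5: valid iff R is euclidean. R is not euclidean — not valid.
(D) φ → □◇φ (axiom B) characterises the symmetric frames. R is not symmetric — not valid.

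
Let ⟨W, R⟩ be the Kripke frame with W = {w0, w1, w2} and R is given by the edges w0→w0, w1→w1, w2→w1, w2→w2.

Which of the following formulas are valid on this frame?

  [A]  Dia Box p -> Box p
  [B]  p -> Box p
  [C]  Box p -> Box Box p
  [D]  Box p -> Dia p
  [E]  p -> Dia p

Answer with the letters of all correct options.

R is reflexive: each world relates to itself.
R is transitive: R is closed under composition.
R is not euclidean: w2 R w1 and w2 R w2 but not w1 R w2.
R is serial: every world has an R-successor.
R is not a subset of the identity: w2 R w1 with w2 ≠ w1.
(A) Dia Box p -> Box p is the dual of axiom 5, which corresponds to the euclidean property. R is not euclidean — not valid.
(B) p -> Box p (equivalent to ◇p→p) corresponds to R being a subset of the identity. Here R ⊄ identity, so not valid.
(C) Box p -> Box Box p is axiom 4; it is valid on a frame exactly when R is transitive. R is transitive, so valid.
(D) axiom D: valid iff R is serial. R is serial — valid.
(E) p -> Dia p is the dual of axiom T, which corresponds to reflexivity. R is reflexive — valid.

C, D, E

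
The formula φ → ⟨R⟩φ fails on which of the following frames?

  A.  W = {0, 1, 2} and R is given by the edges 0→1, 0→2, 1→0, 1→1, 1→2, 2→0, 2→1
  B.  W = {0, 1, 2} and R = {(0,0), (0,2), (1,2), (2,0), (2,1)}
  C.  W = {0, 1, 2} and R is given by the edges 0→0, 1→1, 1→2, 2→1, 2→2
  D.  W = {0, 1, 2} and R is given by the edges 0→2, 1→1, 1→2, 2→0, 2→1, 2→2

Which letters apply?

A, B, D

The schema φ → ⟨R⟩φ is the dual of axiom T; it is valid on a frame iff R is reflexive.
(A) R is not reflexive (not 0 R 0), so the schema fails here.
(B) R is not reflexive (not 1 R 1), so the schema fails here.
(C) R is reflexive (each world relates to itself), so the schema is valid here.
(D) R is not reflexive (not 0 R 0), so the schema fails here.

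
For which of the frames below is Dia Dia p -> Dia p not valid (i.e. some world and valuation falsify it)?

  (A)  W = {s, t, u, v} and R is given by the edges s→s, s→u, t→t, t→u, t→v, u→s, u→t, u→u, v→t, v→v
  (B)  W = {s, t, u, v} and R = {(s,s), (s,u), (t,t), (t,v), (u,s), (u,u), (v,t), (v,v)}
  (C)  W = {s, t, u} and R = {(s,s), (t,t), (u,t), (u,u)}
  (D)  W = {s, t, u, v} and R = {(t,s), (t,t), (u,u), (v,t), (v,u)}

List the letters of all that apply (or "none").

A, D

The schema Dia Dia p -> Dia p is the dual of axiom 4; it is valid on a frame iff R is transitive.
(A) R is not transitive (s R u and u R t but not s R t), so the schema fails here.
(B) R is transitive (R is closed under composition), so the schema is valid here.
(C) R is transitive (R is closed under composition), so the schema is valid here.
(D) R is not transitive (v R t and t R s but not v R s), so the schema fails here.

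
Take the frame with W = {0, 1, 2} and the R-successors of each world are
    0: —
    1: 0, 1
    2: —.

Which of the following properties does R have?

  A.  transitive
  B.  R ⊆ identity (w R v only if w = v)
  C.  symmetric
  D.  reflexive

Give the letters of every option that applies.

(A) transitive: R is closed under composition.
(B) not ⊆ identity: 1 R 0 with 1 ≠ 0.
(C) not symmetric: 1 R 0 but not 0 R 1.
(D) not reflexive: not 0 R 0.

A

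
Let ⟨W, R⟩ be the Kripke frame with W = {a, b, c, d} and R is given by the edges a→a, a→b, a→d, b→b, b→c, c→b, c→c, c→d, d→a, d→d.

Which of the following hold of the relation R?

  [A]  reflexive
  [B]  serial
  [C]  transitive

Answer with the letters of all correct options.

A, B

(A) reflexive: each world relates to itself.
(B) serial: every world has an R-successor.
(C) not transitive: a R b and b R c but not a R c.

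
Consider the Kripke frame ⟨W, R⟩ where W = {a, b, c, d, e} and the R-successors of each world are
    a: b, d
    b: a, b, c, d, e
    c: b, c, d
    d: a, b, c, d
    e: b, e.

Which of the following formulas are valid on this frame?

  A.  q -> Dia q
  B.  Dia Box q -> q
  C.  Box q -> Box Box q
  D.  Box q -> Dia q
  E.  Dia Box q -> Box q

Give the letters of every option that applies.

R is not reflexive: not a R a.
R is symmetric: every R-edge is matched by its reverse.
R is not transitive: a R b and b R a but not a R a.
R is not euclidean: b R a and b R c but not a R c.
R is serial: every world has an R-successor.
(A) q -> Dia q is the dual of axiom T, which corresponds to reflexivity. R is not reflexive — not valid.
(B) Dia Box q -> q is the dual of axiom B, which corresponds to symmetry. R is symmetric — valid.
(C) axiom 4: valid iff R is transitive. R is not transitive — not valid.
(D) Box q -> Dia q (axiom D) characterises the serial frames. R is serial — valid.
(E) the dual of axiom 5: valid iff R is euclidean. R is not euclidean — not valid.

B, D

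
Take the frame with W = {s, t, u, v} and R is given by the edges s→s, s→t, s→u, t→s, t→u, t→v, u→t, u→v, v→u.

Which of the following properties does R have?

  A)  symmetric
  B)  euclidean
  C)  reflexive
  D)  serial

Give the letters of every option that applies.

(A) not symmetric: s R u but not u R s.
(B) not euclidean: s R u and s R s but not u R s.
(C) not reflexive: not t R t.
(D) serial: every world has an R-successor.

D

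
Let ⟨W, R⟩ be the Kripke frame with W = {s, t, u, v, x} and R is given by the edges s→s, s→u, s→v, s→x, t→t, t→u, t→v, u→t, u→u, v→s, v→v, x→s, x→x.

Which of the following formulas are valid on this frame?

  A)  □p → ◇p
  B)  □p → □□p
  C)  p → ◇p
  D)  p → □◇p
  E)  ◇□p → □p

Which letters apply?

A, C

R is reflexive: each world relates to itself.
R is not symmetric: s R u but not u R s.
R is not transitive: s R u and u R t but not s R t.
R is not euclidean: s R u and s R s but not u R s.
R is serial: every world has an R-successor.
(A) □p → ◇p is axiom D, which corresponds to seriality. R is serial — valid.
(B) □p → □□p is axiom 4, which corresponds to transitivity. R is not transitive — not valid.
(C) the dual of axiom T: valid iff R is reflexive. R is reflexive — valid.
(D) axiom B: valid iff R is symmetric. R is not symmetric — not valid.
(E) ◇□p → □p (the dual of axiom 5) characterises the euclidean frames. R is not euclidean — not valid.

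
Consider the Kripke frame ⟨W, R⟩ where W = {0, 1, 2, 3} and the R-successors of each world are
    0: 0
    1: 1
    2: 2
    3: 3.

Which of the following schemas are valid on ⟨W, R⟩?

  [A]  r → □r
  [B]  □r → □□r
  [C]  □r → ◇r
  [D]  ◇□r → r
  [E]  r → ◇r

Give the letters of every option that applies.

R is reflexive: each world relates to itself.
R is symmetric: every R-edge is matched by its reverse.
R is transitive: R is closed under composition.
R is serial: every world has an R-successor.
R is a subset of the identity: every R-edge is a self-loop.
(A) r → □r is equivalent to ◇p→p; it holds exactly when R ⊆ identity. Here R ⊆ identity — valid.
(B) □r → □□r is axiom 4, which corresponds to transitivity. R is transitive — valid.
(C) □r → ◇r is axiom D, which corresponds to seriality. R is serial — valid.
(D) ◇□r → r is the dual of axiom B; it is valid on a frame exactly when R is symmetric. R is symmetric, so valid.
(E) the dual of axiom T: valid iff R is reflexive. R is reflexive — valid.

A, B, C, D, E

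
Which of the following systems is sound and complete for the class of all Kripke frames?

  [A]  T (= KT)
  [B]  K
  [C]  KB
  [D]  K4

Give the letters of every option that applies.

B

(A) T (= KT) is determined by the class of reflexive frames.
(B) K is determined by exactly this class.
(C) KB is determined by the class of symmetric frames.
(D) K4 is determined by the class of transitive frames.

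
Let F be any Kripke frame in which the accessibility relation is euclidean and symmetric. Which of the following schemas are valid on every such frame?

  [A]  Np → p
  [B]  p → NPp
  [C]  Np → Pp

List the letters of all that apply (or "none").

B

A symmetric euclidean relation is transitive (uRv and vRw give vRu by symmetry, then uRw by the euclidean condition, applied at v).
(A) Np → p (axiom T) characterises the reflexive frames. Such an R need not be reflexive — not valid.
(B) p → NPp (axiom B) characterises the symmetric frames. Every such R is symmetric — valid.
(C) axiom D: valid iff R is serial. Such an R need not be serial — not valid.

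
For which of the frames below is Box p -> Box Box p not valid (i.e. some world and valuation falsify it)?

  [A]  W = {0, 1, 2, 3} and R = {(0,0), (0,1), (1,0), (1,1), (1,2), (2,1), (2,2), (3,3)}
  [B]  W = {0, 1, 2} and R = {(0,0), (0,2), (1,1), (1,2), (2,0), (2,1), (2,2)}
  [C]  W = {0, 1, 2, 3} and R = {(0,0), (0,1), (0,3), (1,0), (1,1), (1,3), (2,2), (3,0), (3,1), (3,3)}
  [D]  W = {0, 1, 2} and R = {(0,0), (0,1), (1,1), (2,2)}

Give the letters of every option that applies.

The schema Box p -> Box Box p is axiom 4; it is valid on a frame iff R is transitive.
(A) R is not transitive (0 R 1 and 1 R 2 but not 0 R 2), so the schema fails here.
(B) R is not transitive (0 R 2 and 2 R 1 but not 0 R 1), so the schema fails here.
(C) R is transitive (R is closed under composition), so the schema is valid here.
(D) R is transitive (R is closed under composition), so the schema is valid here.

A, B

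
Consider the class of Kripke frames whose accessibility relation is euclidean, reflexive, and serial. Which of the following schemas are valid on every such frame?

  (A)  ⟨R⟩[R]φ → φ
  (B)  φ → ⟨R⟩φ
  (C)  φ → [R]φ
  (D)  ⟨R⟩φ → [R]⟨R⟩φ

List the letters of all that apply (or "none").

A, B, D

A relation that is euclidean, reflexive, and serial is also symmetric and transitive.
(A) ⟨R⟩[R]φ → φ (the dual of axiom B) characterises the symmetric frames. Every such R is symmetric — valid.
(B) φ → ⟨R⟩φ is the dual of axiom T; it is valid on a frame exactly when R is reflexive. Every such R is reflexive, so valid.
(C) φ → [R]φ is equivalent to ◇p→p; it holds exactly when R ⊆ identity. Such an R need not be a subset of the identity — not valid.
(D) ⟨R⟩φ → [R]⟨R⟩φ is axiom 5; it is valid on a frame exactly when R is euclidean. Every such R is euclidean, so valid.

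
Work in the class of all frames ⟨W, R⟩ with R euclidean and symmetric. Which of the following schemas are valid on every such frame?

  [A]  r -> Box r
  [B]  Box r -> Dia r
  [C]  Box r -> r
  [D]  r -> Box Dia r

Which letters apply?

D

A symmetric euclidean relation is transitive (uRv and vRw give vRu by symmetry, then uRw by the euclidean condition, applied at v).
(A) r -> Box r is valid only on frames where every R-edge is a self-loop. Such an R need not be a subset of the identity — not valid.
(B) Box r -> Dia r is axiom D, which corresponds to seriality. Such an R need not be serial — not valid.
(C) Box r -> r (axiom T) characterises the reflexive frames. Such an R need not be reflexive — not valid.
(D) r -> Box Dia r is axiom B; it is valid on a frame exactly when R is symmetric. Every such R is symmetric, so valid.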